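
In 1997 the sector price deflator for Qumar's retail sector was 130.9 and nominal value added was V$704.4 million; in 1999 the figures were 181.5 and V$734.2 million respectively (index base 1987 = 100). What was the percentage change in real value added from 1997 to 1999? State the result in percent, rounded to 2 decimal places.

-24.83%

Real value added 1997 = 704.4 / 1.309 = 538.12.
Real value added 1999 = 734.2 / 1.815 = 404.52.
Real growth = 404.52 / 538.12 − 1 = -0.2483.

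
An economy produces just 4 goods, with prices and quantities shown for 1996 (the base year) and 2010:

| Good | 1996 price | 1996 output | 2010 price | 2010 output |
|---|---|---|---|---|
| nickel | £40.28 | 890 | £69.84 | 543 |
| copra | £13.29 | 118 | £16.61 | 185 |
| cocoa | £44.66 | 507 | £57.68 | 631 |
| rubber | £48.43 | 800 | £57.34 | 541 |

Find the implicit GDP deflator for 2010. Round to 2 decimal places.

137.73

Nominal GDP 2010 = 69.84·543 + 16.61·185 + 57.68·631 + 57.34·541 = 108412.99.
Real GDP 2010 (at 1996 prices) = 40.28·543 + 13.29·185 + 44.66·631 + 48.43·541 = 78711.78.
Deflator = Nominal/Real × 100 = 108412.99/78711.78 × 100 = 137.734.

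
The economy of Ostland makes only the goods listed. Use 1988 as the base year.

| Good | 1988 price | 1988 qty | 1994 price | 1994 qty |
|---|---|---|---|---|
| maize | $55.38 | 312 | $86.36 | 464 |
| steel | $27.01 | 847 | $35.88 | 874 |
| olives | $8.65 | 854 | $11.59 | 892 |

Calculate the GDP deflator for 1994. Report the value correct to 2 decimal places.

143.41

Nominal GDP 1994 = 86.36·464 + 35.88·874 + 11.59·892 = 81768.44.
Real GDP 1994 (at 1988 prices) = 55.38·464 + 27.01·874 + 8.65·892 = 57018.86.
Deflator = Nominal/Real × 100 = 81768.44/57018.86 × 100 = 143.406.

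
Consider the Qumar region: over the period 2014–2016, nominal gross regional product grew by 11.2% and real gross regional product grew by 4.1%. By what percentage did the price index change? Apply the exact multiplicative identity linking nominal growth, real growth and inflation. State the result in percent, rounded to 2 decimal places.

6.82%

(1 + g_nom) = (1 + g_real)(1 + π), so π = 1.1120 / 1.0410 − 1 = 0.06820.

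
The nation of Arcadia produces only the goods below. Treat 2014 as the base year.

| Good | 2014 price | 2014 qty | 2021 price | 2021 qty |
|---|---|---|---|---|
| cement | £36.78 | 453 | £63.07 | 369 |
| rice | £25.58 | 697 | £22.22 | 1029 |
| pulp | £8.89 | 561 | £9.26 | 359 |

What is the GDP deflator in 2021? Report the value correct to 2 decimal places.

114.80

Nominal GDP 2021 = 63.07·369 + 22.22·1029 + 9.26·359 = 49461.55.
Real GDP 2021 (at 2014 prices) = 36.78·369 + 25.58·1029 + 8.89·359 = 43085.15.
Deflator = Nominal/Real × 100 = 49461.55/43085.15 × 100 = 114.800.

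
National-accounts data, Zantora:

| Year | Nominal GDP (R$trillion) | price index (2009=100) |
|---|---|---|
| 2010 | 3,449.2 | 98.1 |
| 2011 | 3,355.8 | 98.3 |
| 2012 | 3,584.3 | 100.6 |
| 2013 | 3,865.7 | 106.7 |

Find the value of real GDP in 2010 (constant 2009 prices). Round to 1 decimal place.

R$3,516.0 trillion

Real GDP 2010 = 3449.2 / 0.981 = 3516.00.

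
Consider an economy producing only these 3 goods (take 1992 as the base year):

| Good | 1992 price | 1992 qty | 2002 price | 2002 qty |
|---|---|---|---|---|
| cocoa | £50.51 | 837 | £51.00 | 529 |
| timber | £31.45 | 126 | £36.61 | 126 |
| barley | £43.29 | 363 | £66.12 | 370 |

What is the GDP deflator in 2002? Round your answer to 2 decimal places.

Nominal GDP 2002 = 51.00·529 + 36.61·126 + 66.12·370 = 56056.26.
Real GDP 2002 (at 1992 prices) = 50.51·529 + 31.45·126 + 43.29·370 = 46699.79.
Deflator = Nominal/Real × 100 = 56056.26/46699.79 × 100 = 120.035.

120.04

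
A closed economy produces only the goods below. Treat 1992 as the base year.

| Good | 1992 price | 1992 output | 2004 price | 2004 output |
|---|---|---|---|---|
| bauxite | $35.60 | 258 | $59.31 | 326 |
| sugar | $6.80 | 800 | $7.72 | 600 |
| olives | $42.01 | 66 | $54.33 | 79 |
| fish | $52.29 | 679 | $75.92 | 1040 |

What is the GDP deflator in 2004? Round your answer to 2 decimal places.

Nominal GDP 2004 = 59.31·326 + 7.72·600 + 54.33·79 + 75.92·1040 = 107215.93.
Real GDP 2004 (at 1992 prices) = 35.60·326 + 6.80·600 + 42.01·79 + 52.29·1040 = 73385.99.
Deflator = Nominal/Real × 100 = 107215.93/73385.99 × 100 = 146.099.

146.10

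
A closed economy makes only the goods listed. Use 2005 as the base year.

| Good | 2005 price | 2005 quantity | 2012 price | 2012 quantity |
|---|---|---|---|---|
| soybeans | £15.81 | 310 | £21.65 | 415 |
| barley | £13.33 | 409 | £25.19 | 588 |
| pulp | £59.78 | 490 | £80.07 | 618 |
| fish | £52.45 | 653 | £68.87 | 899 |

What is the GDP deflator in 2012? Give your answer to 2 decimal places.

Nominal GDP 2012 = 21.65·415 + 25.19·588 + 80.07·618 + 68.87·899 = 135193.86.
Real GDP 2012 (at 2005 prices) = 15.81·415 + 13.33·588 + 59.78·618 + 52.45·899 = 98495.78.
Deflator = Nominal/Real × 100 = 135193.86/98495.78 × 100 = 137.259.

137.26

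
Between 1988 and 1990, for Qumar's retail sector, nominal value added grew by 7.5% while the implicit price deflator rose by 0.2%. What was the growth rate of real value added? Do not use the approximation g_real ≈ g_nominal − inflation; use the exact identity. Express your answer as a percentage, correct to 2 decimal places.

(1 + g_nom) = (1 + g_real)(1 + π), so g_real = 1.0750 / 1.0020 − 1 = 0.07285.

7.29%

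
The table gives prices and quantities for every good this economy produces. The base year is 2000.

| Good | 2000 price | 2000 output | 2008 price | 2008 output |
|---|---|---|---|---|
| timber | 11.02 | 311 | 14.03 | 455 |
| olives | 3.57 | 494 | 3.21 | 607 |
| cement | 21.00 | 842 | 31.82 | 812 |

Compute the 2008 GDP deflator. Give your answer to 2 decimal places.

Nominal GDP 2008 = 14.03·455 + 3.21·607 + 31.82·812 = 34169.96.
Real GDP 2008 (at 2000 prices) = 11.02·455 + 3.57·607 + 21.00·812 = 24233.09.
Deflator = Nominal/Real × 100 = 34169.96/24233.09 × 100 = 141.005.

141.01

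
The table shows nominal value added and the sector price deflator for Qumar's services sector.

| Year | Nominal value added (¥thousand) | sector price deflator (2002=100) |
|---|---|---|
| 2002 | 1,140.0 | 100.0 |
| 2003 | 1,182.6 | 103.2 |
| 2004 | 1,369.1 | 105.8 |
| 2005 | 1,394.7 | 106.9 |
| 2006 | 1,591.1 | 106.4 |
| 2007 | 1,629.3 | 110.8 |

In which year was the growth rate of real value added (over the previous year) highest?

2003: real = 1182.6/1.032 = 1145.93; growth vs 2002 (1140.00) = 0.52%.
2004: real = 1369.1/1.058 = 1294.05; growth vs 2003 (1145.93) = 12.93%.
2005: real = 1394.7/1.069 = 1304.68; growth vs 2004 (1294.05) = 0.82%.
2006: real = 1591.1/1.064 = 1495.39; growth vs 2005 (1304.68) = 14.62%.
2007: real = 1629.3/1.108 = 1470.49; growth vs 2006 (1495.39) = -1.67%.

2006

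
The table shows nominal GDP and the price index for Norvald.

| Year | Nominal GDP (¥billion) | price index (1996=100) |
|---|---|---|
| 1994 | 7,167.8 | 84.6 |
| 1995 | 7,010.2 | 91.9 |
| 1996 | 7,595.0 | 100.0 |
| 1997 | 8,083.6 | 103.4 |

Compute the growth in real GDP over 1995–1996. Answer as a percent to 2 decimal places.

Real GDP 1995 = 7010.2/0.919 = 7628.07.
Real GDP 1996 = 7595.0/1.000 = 7595.00.
Change = 7595.00/7628.07 − 1 = -0.0043.

-0.43%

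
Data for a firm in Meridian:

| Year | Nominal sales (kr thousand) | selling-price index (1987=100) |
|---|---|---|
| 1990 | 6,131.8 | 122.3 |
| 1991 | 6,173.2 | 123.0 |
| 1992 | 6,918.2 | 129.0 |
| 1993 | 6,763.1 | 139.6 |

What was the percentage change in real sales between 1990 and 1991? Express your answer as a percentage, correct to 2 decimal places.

Real sales 1990 = 6131.8/1.223 = 5013.74.
Real sales 1991 = 6173.2/1.230 = 5018.86.
Change = 5018.86/5013.74 − 1 = 0.0010.

0.10%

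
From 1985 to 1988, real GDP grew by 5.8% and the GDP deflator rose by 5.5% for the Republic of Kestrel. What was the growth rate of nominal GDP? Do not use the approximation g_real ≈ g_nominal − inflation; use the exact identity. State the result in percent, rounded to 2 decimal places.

(1 + g_nom) = (1 + g_real)(1 + π) = 1.0580 × 1.0550 = 1.11619.

11.62%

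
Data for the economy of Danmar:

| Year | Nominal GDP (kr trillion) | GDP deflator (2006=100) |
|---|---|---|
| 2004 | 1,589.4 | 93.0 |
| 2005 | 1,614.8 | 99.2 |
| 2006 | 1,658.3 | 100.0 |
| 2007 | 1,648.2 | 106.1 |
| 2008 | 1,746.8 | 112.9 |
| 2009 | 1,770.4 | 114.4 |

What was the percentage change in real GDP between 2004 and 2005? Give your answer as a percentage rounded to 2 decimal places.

Real GDP 2004 = 1589.4/0.930 = 1709.03.
Real GDP 2005 = 1614.8/0.992 = 1627.82.
Change = 1627.82/1709.03 − 1 = -0.0475.

-4.75%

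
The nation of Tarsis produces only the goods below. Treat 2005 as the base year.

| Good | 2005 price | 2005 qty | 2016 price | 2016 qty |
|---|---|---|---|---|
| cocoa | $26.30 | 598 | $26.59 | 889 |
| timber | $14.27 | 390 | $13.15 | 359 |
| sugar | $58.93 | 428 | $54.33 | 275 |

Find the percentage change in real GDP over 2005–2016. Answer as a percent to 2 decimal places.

Real GDP 2005 = Nominal GDP 2005 = 26.30·598 + 14.27·390 + 58.93·428 = 46514.74.
Real GDP 2016 (at 2005 prices) = 26.30·889 + 14.27·359 + 58.93·275 = 44709.38.
Real growth = 44709.38/46514.74 − 1 = -0.0388.

-3.88%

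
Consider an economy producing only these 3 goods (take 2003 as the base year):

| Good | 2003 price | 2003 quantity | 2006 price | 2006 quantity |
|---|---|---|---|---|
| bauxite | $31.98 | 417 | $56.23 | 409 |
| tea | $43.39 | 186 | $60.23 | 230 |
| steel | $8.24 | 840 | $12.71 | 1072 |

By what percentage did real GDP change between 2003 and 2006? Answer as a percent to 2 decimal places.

12.58%

Real GDP 2003 = Nominal GDP 2003 = 31.98·417 + 43.39·186 + 8.24·840 = 28327.80.
Real GDP 2006 (at 2003 prices) = 31.98·409 + 43.39·230 + 8.24·1072 = 31892.80.
Real growth = 31892.80/28327.80 − 1 = 0.1258.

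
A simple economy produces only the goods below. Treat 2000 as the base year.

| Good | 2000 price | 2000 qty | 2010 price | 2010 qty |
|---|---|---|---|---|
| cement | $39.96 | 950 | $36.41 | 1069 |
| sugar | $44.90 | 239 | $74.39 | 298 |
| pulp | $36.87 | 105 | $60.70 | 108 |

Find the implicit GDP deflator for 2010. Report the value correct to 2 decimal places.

112.59

Nominal GDP 2010 = 36.41·1069 + 74.39·298 + 60.70·108 = 67646.11.
Real GDP 2010 (at 2000 prices) = 39.96·1069 + 44.90·298 + 36.87·108 = 60079.40.
Deflator = Nominal/Real × 100 = 67646.11/60079.40 × 100 = 112.595.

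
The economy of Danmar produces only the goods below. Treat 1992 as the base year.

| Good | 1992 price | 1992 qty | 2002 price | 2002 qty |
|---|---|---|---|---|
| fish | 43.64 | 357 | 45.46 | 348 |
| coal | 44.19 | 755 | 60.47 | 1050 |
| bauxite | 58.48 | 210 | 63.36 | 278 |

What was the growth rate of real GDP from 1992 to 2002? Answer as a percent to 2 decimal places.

27.15%

Real GDP 1992 = Nominal GDP 1992 = 43.64·357 + 44.19·755 + 58.48·210 = 61223.73.
Real GDP 2002 (at 1992 prices) = 43.64·348 + 44.19·1050 + 58.48·278 = 77843.66.
Real growth = 77843.66/61223.73 − 1 = 0.2715.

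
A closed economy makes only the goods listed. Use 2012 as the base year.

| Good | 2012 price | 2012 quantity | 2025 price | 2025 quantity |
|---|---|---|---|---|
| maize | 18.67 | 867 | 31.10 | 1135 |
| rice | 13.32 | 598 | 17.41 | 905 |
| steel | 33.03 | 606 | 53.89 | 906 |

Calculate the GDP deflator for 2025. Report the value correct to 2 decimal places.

Nominal GDP 2025 = 31.10·1135 + 17.41·905 + 53.89·906 = 99878.89.
Real GDP 2025 (at 2012 prices) = 18.67·1135 + 13.32·905 + 33.03·906 = 63170.23.
Deflator = Nominal/Real × 100 = 99878.89/63170.23 × 100 = 158.111.

158.11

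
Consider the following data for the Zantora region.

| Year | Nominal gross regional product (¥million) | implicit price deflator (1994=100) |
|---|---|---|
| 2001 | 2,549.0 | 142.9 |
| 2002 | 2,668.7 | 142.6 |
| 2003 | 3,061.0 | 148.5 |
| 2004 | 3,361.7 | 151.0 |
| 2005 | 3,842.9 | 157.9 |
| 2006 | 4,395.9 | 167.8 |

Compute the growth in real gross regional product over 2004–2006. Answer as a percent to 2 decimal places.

Real gross regional product 2004 = 3361.7/1.510 = 2226.29.
Real gross regional product 2006 = 4395.9/1.678 = 2619.73.
Change = 2619.73/2226.29 − 1 = 0.1767.

17.67%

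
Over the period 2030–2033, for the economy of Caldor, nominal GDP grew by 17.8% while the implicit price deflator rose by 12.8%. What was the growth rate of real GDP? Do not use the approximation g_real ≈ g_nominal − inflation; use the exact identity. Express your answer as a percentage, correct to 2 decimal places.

(1 + g_nom) = (1 + g_real)(1 + π), so g_real = 1.1780 / 1.1280 − 1 = 0.04433.

4.43%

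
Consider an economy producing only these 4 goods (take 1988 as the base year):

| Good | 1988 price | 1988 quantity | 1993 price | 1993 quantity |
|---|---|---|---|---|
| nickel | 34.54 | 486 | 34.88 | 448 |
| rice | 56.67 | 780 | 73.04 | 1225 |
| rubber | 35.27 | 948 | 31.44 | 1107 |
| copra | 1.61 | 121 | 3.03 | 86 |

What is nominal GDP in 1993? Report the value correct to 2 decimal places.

Nominal GDP 1993 = Σ (p_1993 × q_1993) = 34.88·448 + 73.04·1225 + 31.44·1107 + 3.03·86 = 140164.90.

140164.90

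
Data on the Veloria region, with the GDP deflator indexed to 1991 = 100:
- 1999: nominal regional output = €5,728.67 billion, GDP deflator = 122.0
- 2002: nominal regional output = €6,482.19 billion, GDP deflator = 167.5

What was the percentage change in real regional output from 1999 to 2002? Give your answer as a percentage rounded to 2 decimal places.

Real regional output 1999 = 5728.67 / 1.220 = 4695.63.
Real regional output 2002 = 6482.19 / 1.675 = 3869.96.
Real growth = 3869.96 / 4695.63 − 1 = -0.1758.

-17.58%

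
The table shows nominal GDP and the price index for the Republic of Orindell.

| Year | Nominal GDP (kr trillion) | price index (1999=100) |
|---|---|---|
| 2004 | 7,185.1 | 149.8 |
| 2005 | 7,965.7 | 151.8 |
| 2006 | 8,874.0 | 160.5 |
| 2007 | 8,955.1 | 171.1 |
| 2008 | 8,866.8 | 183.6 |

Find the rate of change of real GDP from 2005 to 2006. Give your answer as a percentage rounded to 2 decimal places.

Real GDP 2005 = 7965.7/1.518 = 5247.50.
Real GDP 2006 = 8874.0/1.605 = 5528.97.
Change = 5528.97/5247.50 − 1 = 0.0536.

5.36%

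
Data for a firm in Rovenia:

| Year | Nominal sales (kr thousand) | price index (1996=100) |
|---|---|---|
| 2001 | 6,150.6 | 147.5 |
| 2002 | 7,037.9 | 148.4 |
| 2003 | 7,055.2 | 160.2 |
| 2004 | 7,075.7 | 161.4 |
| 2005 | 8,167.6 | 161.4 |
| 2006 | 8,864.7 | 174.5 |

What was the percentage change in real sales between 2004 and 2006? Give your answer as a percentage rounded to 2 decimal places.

Real sales 2004 = 7075.7/1.614 = 4383.95.
Real sales 2006 = 8864.7/1.745 = 5080.06.
Change = 5080.06/4383.95 − 1 = 0.1588.

15.88%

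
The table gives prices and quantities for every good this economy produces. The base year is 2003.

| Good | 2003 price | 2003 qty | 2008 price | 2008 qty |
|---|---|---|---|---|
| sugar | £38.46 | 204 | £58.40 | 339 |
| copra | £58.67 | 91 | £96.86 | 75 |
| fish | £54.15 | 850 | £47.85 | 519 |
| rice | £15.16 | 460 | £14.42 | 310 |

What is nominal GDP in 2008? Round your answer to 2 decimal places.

£56366.45

Nominal GDP 2008 = Σ (p_2008 × q_2008) = 58.40·339 + 96.86·75 + 47.85·519 + 14.42·310 = 56366.45.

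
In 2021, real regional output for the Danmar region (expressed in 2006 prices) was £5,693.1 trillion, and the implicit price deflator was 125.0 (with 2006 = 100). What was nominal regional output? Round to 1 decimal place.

Nominal regional output = Real × (implicit price deflator/100) = 5693.1 × 1.250 = 7116.38.

£7,116.4 trillion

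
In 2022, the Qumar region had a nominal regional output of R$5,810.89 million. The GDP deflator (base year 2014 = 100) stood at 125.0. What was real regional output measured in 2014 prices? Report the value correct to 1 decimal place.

Real regional output = Nominal / (GDP deflator/100) = 5810.89 / 1.250 = 4648.71.

R$4,648.7 million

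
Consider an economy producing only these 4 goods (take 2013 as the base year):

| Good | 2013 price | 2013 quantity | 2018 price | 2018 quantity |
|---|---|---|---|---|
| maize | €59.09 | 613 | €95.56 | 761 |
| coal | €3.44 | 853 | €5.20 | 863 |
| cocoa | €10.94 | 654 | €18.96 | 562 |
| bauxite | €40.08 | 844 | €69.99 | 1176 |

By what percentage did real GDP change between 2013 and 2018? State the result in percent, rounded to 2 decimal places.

Real GDP 2013 = Nominal GDP 2013 = 59.09·613 + 3.44·853 + 10.94·654 + 40.08·844 = 80138.77.
Real GDP 2018 (at 2013 prices) = 59.09·761 + 3.44·863 + 10.94·562 + 40.08·1176 = 101218.57.
Real growth = 101218.57/80138.77 − 1 = 0.2630.

26.30%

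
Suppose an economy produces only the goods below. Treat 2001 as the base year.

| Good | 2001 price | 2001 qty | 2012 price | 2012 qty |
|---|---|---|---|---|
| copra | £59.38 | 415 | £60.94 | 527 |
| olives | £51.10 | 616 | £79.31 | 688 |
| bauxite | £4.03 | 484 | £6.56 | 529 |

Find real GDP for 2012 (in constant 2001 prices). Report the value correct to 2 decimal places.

£68581.93

Real GDP 2012 = Σ (p_2001 × q_2012) = 59.38·527 + 51.10·688 + 4.03·529 = 68581.93.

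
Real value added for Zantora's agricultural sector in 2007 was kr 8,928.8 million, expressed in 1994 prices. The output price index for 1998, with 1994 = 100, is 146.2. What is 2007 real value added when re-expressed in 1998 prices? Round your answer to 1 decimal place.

Real value added in 1998 prices = Real value added in 1994 prices × (P_1998/P_1994) = 8928.8 × 1.462 = 13053.91.

kr 13,053.9 million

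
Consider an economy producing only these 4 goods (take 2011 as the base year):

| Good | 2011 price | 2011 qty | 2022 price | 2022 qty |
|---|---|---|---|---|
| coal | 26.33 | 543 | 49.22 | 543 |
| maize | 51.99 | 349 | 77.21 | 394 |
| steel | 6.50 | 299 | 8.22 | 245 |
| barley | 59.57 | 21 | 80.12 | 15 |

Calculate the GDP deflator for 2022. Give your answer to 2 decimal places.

161.97

Nominal GDP 2022 = 49.22·543 + 77.21·394 + 8.22·245 + 80.12·15 = 60362.90.
Real GDP 2022 (at 2011 prices) = 26.33·543 + 51.99·394 + 6.50·245 + 59.57·15 = 37267.30.
Deflator = Nominal/Real × 100 = 60362.90/37267.30 × 100 = 161.973.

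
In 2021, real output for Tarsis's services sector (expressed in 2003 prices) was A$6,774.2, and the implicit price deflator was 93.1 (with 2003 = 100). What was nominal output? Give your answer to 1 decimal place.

Nominal output = Real × (implicit price deflator/100) = 6774.2 × 0.931 = 6306.78.

A$6,306.8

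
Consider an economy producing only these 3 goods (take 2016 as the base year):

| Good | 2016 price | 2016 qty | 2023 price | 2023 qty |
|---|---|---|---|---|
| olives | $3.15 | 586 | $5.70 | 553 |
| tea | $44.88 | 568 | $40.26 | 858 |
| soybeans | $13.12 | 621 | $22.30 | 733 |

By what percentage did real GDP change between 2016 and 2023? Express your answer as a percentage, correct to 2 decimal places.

Real GDP 2016 = Nominal GDP 2016 = 3.15·586 + 44.88·568 + 13.12·621 = 35485.26.
Real GDP 2023 (at 2016 prices) = 3.15·553 + 44.88·858 + 13.12·733 = 49865.95.
Real growth = 49865.95/35485.26 − 1 = 0.4053.

40.53%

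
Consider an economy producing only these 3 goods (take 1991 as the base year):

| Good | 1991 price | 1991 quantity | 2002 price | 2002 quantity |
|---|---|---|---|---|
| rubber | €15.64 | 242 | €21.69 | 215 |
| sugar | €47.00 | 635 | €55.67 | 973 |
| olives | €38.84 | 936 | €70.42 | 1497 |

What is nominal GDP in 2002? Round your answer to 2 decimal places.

Nominal GDP 2002 = Σ (p_2002 × q_2002) = 21.69·215 + 55.67·973 + 70.42·1497 = 164249.00.

€164249.00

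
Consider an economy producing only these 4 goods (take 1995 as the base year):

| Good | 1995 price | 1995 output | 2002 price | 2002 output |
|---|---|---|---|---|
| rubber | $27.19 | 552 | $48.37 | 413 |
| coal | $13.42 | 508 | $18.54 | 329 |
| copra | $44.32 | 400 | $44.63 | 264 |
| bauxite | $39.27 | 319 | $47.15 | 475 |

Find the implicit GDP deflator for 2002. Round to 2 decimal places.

130.99

Nominal GDP 2002 = 48.37·413 + 18.54·329 + 44.63·264 + 47.15·475 = 60255.04.
Real GDP 2002 (at 1995 prices) = 27.19·413 + 13.42·329 + 44.32·264 + 39.27·475 = 45998.38.
Deflator = Nominal/Real × 100 = 60255.04/45998.38 × 100 = 130.994.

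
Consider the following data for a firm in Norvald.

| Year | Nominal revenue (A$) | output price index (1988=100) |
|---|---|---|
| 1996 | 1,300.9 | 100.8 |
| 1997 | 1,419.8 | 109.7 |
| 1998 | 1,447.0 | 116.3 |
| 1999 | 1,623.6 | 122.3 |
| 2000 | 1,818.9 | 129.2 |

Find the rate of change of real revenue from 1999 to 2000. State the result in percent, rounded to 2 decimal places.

Real revenue 1999 = 1623.6/1.223 = 1327.56.
Real revenue 2000 = 1818.9/1.292 = 1407.82.
Change = 1407.82/1327.56 − 1 = 0.0605.

6.05%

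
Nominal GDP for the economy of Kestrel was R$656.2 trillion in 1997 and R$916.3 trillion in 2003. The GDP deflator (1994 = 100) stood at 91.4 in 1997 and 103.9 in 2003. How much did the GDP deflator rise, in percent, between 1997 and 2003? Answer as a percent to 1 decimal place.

Price-level change = 103.9 / 91.4 − 1 = 0.1368.

13.7%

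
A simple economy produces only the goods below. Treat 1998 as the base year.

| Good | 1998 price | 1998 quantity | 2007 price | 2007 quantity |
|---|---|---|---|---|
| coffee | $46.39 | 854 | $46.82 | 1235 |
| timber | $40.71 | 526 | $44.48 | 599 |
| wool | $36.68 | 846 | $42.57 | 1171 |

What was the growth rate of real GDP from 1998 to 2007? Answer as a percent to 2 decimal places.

35.38%

Real GDP 1998 = Nominal GDP 1998 = 46.39·854 + 40.71·526 + 36.68·846 = 92061.80.
Real GDP 2007 (at 1998 prices) = 46.39·1235 + 40.71·599 + 36.68·1171 = 124629.22.
Real growth = 124629.22/92061.80 − 1 = 0.3538.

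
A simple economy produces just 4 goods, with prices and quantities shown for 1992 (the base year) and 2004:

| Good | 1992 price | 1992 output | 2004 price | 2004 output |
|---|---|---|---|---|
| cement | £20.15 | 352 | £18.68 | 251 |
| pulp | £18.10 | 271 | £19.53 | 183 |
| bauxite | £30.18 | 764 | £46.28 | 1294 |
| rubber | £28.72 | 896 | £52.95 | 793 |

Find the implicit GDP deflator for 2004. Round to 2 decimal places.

156.90

Nominal GDP 2004 = 18.68·251 + 19.53·183 + 46.28·1294 + 52.95·793 = 110138.34.
Real GDP 2004 (at 1992 prices) = 20.15·251 + 18.10·183 + 30.18·1294 + 28.72·793 = 70197.83.
Deflator = Nominal/Real × 100 = 110138.34/70197.83 × 100 = 156.897.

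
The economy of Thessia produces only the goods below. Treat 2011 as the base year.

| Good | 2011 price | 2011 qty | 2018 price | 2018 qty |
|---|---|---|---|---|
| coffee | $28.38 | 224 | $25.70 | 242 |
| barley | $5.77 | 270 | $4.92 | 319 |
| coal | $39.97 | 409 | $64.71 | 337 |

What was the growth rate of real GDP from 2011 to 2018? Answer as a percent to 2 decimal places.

Real GDP 2011 = Nominal GDP 2011 = 28.38·224 + 5.77·270 + 39.97·409 = 24262.75.
Real GDP 2018 (at 2011 prices) = 28.38·242 + 5.77·319 + 39.97·337 = 22178.48.
Real growth = 22178.48/24262.75 − 1 = -0.0859.

-8.59%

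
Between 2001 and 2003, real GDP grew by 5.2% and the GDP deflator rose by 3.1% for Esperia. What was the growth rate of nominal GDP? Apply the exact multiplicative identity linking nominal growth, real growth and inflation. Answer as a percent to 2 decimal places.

(1 + g_nom) = (1 + g_real)(1 + π) = 1.0520 × 1.0310 = 1.08461.

8.46%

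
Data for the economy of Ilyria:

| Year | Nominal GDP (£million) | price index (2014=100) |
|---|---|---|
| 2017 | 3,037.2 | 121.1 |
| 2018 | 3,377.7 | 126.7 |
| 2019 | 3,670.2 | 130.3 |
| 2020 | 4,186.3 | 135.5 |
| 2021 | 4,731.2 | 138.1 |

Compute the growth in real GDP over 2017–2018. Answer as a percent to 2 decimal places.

6.30%

Real GDP 2017 = 3037.2/1.211 = 2508.01.
Real GDP 2018 = 3377.7/1.267 = 2665.90.
Change = 2665.90/2508.01 − 1 = 0.0630.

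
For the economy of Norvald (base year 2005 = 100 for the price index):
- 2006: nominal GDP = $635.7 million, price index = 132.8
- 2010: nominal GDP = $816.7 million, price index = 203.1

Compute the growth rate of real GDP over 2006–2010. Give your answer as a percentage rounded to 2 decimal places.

Real GDP 2006 = 635.7 / 1.328 = 478.69.
Real GDP 2010 = 816.7 / 2.031 = 402.12.
Real growth = 402.12 / 478.69 − 1 = -0.1600.

-16.00%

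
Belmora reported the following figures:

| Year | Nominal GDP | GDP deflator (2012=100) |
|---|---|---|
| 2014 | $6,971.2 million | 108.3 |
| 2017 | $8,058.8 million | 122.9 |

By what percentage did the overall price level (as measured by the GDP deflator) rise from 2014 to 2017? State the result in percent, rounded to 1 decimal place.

13.5%

Price-level change = 122.9 / 108.3 − 1 = 0.1348.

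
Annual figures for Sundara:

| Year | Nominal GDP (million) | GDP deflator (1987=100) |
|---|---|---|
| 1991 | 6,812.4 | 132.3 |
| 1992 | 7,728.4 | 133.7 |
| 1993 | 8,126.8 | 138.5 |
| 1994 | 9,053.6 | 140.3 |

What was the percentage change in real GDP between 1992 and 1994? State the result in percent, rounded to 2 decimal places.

Real GDP 1992 = 7728.4/1.337 = 5780.40.
Real GDP 1994 = 9053.6/1.403 = 6453.03.
Change = 6453.03/5780.40 − 1 = 0.1164.

11.64%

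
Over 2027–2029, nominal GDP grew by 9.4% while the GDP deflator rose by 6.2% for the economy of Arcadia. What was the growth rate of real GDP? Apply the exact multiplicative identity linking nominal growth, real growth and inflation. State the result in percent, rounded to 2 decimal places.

(1 + g_nom) = (1 + g_real)(1 + π), so g_real = 1.0940 / 1.0620 − 1 = 0.03013.

3.01%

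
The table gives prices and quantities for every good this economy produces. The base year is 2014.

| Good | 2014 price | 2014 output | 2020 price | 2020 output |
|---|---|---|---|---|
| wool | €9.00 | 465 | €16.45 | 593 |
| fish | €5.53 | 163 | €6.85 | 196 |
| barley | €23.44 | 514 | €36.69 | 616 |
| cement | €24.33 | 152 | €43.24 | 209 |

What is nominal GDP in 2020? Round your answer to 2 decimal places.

€42735.65

Nominal GDP 2020 = Σ (p_2020 × q_2020) = 16.45·593 + 6.85·196 + 36.69·616 + 43.24·209 = 42735.65.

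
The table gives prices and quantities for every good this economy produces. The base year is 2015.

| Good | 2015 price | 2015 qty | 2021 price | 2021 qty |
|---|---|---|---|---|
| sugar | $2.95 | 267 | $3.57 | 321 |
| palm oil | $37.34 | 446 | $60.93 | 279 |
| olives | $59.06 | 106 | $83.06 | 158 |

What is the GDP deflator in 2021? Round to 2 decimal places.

Nominal GDP 2021 = 3.57·321 + 60.93·279 + 83.06·158 = 31268.92.
Real GDP 2021 (at 2015 prices) = 2.95·321 + 37.34·279 + 59.06·158 = 20696.29.
Deflator = Nominal/Real × 100 = 31268.92/20696.29 × 100 = 151.085.

151.08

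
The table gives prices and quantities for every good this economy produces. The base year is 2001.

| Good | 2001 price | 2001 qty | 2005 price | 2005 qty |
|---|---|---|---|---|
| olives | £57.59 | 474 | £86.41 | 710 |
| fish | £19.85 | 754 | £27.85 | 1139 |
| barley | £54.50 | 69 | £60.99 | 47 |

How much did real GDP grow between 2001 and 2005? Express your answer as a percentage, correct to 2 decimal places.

43.53%

Real GDP 2001 = Nominal GDP 2001 = 57.59·474 + 19.85·754 + 54.50·69 = 46025.06.
Real GDP 2005 (at 2001 prices) = 57.59·710 + 19.85·1139 + 54.50·47 = 66059.55.
Real growth = 66059.55/46025.06 − 1 = 0.4353.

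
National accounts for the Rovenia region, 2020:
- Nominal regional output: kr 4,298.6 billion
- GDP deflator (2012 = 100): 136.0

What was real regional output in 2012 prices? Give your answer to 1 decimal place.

kr 3,160.7 billion

Real regional output = Nominal / (GDP deflator/100) = 4298.6 / 1.360 = 3160.74.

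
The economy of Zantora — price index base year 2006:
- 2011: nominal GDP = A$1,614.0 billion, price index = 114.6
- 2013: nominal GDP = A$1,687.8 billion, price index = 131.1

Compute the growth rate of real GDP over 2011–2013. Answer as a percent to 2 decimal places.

Deflate each year: 2011 → 1614.0/1.146 = 1408.38; 2013 → 1687.8/1.311 = 1287.41.
So real GDP changed by 1287.41/1408.38 − 1 = -0.0859, i.e. -8.59%.

-8.59%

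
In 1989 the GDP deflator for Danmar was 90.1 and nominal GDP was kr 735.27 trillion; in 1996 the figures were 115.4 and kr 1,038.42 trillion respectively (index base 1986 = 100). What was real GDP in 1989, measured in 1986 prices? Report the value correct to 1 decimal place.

Real GDP = Nominal / (GDP deflator/100) = 735.27 / 0.901 = 816.06.

kr 816.1 trillion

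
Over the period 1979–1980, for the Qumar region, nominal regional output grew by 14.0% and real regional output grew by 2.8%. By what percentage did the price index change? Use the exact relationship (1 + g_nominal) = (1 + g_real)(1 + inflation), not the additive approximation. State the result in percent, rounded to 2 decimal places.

10.89%

(1 + g_nom) = (1 + g_real)(1 + π), so π = 1.1400 / 1.0280 − 1 = 0.10895.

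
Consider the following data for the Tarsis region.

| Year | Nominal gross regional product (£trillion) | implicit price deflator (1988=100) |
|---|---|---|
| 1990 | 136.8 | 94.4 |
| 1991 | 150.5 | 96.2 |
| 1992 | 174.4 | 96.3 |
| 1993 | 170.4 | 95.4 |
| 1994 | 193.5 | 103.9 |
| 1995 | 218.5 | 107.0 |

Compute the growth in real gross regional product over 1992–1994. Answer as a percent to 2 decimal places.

2.84%

Real gross regional product 1992 = 174.4/0.963 = 181.10.
Real gross regional product 1994 = 193.5/1.039 = 186.24.
Change = 186.24/181.10 − 1 = 0.0284.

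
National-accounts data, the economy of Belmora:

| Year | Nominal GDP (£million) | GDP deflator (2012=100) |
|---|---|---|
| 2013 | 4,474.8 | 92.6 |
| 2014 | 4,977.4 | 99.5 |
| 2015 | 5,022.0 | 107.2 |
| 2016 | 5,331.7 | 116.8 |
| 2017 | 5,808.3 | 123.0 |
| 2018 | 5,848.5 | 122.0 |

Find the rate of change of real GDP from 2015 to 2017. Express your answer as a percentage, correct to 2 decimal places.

0.80%

Real GDP 2015 = 5022.0/1.072 = 4684.70.
Real GDP 2017 = 5808.3/1.230 = 4722.20.
Change = 4722.20/4684.70 − 1 = 0.0080.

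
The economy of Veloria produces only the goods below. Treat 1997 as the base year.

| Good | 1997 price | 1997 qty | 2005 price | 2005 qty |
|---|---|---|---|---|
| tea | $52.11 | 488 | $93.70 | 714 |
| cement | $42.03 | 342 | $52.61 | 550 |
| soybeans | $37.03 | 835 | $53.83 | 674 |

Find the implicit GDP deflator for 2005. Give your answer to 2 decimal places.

Nominal GDP 2005 = 93.70·714 + 52.61·550 + 53.83·674 = 132118.72.
Real GDP 2005 (at 1997 prices) = 52.11·714 + 42.03·550 + 37.03·674 = 85281.26.
Deflator = Nominal/Real × 100 = 132118.72/85281.26 × 100 = 154.921.

154.92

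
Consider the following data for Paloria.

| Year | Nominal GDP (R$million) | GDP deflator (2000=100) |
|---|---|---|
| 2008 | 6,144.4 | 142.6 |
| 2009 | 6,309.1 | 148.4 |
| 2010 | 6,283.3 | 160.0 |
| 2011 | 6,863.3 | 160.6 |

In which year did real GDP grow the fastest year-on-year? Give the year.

2009: real = 6309.1/1.484 = 4251.42; growth vs 2008 (4308.84) = -1.33%.
2010: real = 6283.3/1.600 = 3927.06; growth vs 2009 (4251.42) = -7.63%.
2011: real = 6863.3/1.606 = 4273.54; growth vs 2010 (3927.06) = 8.82%.

2011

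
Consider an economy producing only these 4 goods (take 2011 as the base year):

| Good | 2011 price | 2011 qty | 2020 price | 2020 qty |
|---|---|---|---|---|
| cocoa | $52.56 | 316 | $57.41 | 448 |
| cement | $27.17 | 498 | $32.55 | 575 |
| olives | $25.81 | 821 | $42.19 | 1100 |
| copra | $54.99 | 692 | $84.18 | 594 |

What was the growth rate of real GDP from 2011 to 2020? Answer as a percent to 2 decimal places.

12.13%

Real GDP 2011 = Nominal GDP 2011 = 52.56·316 + 27.17·498 + 25.81·821 + 54.99·692 = 89382.71.
Real GDP 2020 (at 2011 prices) = 52.56·448 + 27.17·575 + 25.81·1100 + 54.99·594 = 100224.69.
Real growth = 100224.69/89382.71 − 1 = 0.1213.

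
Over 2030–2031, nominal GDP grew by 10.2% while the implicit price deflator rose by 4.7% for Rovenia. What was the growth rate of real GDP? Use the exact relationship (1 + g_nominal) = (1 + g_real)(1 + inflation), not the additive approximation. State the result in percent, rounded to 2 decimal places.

5.25%

(1 + g_nom) = (1 + g_real)(1 + π), so g_real = 1.1020 / 1.0470 − 1 = 0.05253.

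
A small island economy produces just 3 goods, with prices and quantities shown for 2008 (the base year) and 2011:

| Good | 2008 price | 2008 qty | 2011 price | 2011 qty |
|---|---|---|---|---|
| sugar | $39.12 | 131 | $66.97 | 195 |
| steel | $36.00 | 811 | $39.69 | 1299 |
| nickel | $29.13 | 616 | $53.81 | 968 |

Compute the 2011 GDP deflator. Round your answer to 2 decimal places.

Nominal GDP 2011 = 66.97·195 + 39.69·1299 + 53.81·968 = 116704.54.
Real GDP 2011 (at 2008 prices) = 39.12·195 + 36.00·1299 + 29.13·968 = 82590.24.
Deflator = Nominal/Real × 100 = 116704.54/82590.24 × 100 = 141.305.

141.31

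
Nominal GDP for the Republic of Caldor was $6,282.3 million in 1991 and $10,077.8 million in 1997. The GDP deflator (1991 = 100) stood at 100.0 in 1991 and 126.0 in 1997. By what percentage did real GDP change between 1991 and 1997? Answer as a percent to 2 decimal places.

Deflate each year: 1991 → 6282.3/1.000 = 6282.30; 1997 → 10077.8/1.260 = 7998.25.
So real GDP changed by 7998.25/6282.30 − 1 = 0.2731, i.e. 27.31%.

27.31%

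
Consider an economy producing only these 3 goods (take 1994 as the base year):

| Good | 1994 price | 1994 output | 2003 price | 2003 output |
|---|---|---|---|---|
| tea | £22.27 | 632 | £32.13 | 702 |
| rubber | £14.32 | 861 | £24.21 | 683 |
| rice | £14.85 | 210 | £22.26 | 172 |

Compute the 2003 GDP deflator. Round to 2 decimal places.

Nominal GDP 2003 = 32.13·702 + 24.21·683 + 22.26·172 = 42919.41.
Real GDP 2003 (at 1994 prices) = 22.27·702 + 14.32·683 + 14.85·172 = 27968.30.
Deflator = Nominal/Real × 100 = 42919.41/27968.30 × 100 = 153.457.

153.46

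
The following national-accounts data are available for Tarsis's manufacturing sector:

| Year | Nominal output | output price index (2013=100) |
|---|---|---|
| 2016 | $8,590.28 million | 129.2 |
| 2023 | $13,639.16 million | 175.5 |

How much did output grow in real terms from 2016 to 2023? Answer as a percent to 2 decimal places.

Deflate each year: 2016 → 8590.28/1.292 = 6648.82; 2023 → 13639.16/1.755 = 7771.60.
So real output changed by 7771.60/6648.82 − 1 = 0.1689, i.e. 16.89%.

16.89%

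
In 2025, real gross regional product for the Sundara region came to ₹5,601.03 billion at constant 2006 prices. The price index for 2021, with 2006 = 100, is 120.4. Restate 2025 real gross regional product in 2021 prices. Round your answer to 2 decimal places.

Real gross regional product in 2021 prices = Real gross regional product in 2006 prices × (P_2021/P_2006) = 5601.03 × 1.204 = 6743.64.

₹6,743.64 billion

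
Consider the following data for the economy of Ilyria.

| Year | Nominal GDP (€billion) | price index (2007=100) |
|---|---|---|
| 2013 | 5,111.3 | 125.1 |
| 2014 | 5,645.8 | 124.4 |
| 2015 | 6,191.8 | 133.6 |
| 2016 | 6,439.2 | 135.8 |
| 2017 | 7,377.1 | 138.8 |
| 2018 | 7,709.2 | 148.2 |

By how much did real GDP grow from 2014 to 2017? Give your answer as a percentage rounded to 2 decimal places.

17.11%

Real GDP 2014 = 5645.8/1.244 = 4538.42.
Real GDP 2017 = 7377.1/1.388 = 5314.91.
Change = 5314.91/4538.42 − 1 = 0.1711.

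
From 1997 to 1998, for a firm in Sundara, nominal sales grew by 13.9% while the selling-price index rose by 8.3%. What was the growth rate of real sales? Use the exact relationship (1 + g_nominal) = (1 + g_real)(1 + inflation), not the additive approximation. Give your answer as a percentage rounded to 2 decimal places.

(1 + g_nom) = (1 + g_real)(1 + π), so g_real = 1.1390 / 1.0830 − 1 = 0.05171.

5.17%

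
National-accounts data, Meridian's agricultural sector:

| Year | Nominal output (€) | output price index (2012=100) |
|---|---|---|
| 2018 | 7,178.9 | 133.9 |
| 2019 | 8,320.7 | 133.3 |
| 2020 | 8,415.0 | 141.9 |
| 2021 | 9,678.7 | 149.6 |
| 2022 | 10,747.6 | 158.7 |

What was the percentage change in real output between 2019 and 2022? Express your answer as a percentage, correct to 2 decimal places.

8.49%

Real output 2019 = 8320.7/1.333 = 6242.09.
Real output 2022 = 10747.6/1.587 = 6772.27.
Change = 6772.27/6242.09 − 1 = 0.0849.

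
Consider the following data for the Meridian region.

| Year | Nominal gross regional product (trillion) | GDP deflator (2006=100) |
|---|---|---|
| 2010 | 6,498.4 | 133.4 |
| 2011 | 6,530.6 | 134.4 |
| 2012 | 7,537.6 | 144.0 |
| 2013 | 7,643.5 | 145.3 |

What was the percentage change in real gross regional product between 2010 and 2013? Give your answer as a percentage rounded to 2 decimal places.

7.99%

Real gross regional product 2010 = 6498.4/1.334 = 4871.36.
Real gross regional product 2013 = 7643.5/1.453 = 5260.50.
Change = 5260.50/4871.36 − 1 = 0.0799.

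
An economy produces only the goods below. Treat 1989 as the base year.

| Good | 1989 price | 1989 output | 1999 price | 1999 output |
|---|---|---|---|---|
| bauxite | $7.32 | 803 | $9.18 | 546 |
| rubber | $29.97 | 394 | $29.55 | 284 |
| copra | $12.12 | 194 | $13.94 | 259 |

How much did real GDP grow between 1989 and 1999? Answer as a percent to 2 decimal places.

Real GDP 1989 = Nominal GDP 1989 = 7.32·803 + 29.97·394 + 12.12·194 = 20037.42.
Real GDP 1999 (at 1989 prices) = 7.32·546 + 29.97·284 + 12.12·259 = 15647.28.
Real growth = 15647.28/20037.42 − 1 = -0.2191.

-21.91%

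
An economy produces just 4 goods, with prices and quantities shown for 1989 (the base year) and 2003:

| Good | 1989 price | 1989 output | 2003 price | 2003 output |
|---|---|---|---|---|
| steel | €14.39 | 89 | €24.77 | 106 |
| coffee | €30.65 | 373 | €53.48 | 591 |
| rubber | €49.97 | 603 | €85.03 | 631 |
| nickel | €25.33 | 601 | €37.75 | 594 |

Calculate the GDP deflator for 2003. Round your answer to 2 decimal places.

Nominal GDP 2003 = 24.77·106 + 53.48·591 + 85.03·631 + 37.75·594 = 110309.73.
Real GDP 2003 (at 1989 prices) = 14.39·106 + 30.65·591 + 49.97·631 + 25.33·594 = 66216.58.
Deflator = Nominal/Real × 100 = 110309.73/66216.58 × 100 = 166.589.

166.59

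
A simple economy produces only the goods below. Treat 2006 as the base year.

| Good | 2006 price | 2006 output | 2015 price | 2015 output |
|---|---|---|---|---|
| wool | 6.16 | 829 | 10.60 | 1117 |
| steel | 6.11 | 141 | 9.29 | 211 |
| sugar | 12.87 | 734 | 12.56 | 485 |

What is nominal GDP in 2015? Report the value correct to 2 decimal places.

19891.99

Nominal GDP 2015 = Σ (p_2015 × q_2015) = 10.60·1117 + 9.29·211 + 12.56·485 = 19891.99.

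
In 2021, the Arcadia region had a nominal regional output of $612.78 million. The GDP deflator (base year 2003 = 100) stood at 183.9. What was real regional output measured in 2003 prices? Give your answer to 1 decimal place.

Real regional output = Nominal / (GDP deflator/100) = 612.78 / 1.839 = 333.21.

$333.2 million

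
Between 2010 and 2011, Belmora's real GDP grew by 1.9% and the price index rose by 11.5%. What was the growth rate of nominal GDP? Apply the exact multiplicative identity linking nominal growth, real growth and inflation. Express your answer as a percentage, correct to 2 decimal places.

(1 + g_nom) = (1 + g_real)(1 + π) = 1.0190 × 1.1150 = 1.13619.

13.62%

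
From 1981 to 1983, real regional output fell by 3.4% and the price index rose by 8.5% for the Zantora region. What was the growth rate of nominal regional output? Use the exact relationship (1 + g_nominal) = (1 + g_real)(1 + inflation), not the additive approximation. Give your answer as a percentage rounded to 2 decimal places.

4.81%

(1 + g_nom) = (1 + g_real)(1 + π) = 0.9660 × 1.0850 = 1.04811.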